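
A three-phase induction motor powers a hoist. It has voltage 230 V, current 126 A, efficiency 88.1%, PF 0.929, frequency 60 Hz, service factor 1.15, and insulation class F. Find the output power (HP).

55.1 HP

P_in = √3·V·I·cosφ = 1.732 × 230 × 126 × 0.929 = 46630 W
P_out = η·P_in = 0.881 × 46630 = 41081 W
= 41081/746 = 55.1 HP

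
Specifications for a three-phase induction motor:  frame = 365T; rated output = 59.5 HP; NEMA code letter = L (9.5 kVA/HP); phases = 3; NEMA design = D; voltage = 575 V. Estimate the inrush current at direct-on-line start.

568 A

S_LR = 9.5 × 59.5 = 565.25 kVA
I_LR = S_LR/(√3·V_L) = 565250/(1.732×575) = 568 A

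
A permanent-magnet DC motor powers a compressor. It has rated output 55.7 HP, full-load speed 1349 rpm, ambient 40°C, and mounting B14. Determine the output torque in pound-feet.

P_out = 55.7 × 746 = 41552 W
ω = 2π × 1349/60 = 141.3 rad/s
τ = P_out/ω = 41552/141.3 = 294.1 N·m
In lb·ft: 294.1/1.356 = 217 lb·ft

217 lb·ft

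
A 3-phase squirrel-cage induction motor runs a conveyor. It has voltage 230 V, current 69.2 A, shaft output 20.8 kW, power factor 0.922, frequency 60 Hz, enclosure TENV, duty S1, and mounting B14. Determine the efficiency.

P_out = 20.8 kW = 20800 W
P_in = √3·V_L·I_L·cosφ = 1.732 × 230 × 69.2 × 0.922 = 25416 W
η = P_out / P_in = 20800 / 25416 = 0.818 = 81.8%

81.8 %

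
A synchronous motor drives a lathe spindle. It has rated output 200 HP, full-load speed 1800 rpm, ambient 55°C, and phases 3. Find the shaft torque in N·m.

792 N·m

P_out = 200 × 746 = 149200 W
ω = 2π × 1800/60 = 188.5 rad/s
τ = P_out/ω = 149200/188.5 = 792 N·m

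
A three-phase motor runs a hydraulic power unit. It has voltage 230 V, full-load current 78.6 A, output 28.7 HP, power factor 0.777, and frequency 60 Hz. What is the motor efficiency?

P_out = 28.7 × 746 = 21410 W
P_in = √3·V_L·I_L·cosφ = 1.732 × 230 × 78.6 × 0.777 = 24329 W
η = P_out / P_in = 21410 / 24329 = 0.880 = 88.0%

88.0 %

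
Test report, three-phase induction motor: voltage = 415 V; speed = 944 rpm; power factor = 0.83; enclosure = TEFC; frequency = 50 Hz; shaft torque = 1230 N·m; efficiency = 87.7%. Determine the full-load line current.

232 A

ω = 2π×944/60 = 98.86 rad/s; P_out = τω = 1230 × 98.86 = 121598 W
P_in = P_out / η = 121598 / 0.877 = 138652 W
I_L = P_in / (√3·V_L·cosφ) = 138652 / (1.732 × 415 × 0.83) = 232 A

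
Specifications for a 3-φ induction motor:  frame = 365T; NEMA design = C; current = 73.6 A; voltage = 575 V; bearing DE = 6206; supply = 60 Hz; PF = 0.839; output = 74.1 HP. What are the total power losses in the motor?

6.22 kW

P_in = √3·V·I·cosφ = 1.732×575×73.6×0.839 = 61497 W
P_out = 74.1×746 = 55279 W
Losses = P_in − P_out = 61497 − 55279 = 6218 W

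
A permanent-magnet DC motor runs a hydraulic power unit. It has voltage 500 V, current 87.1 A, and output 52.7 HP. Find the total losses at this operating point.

4240 W

P_in = V·I = 500×87.1 = 43550 W
P_out = 52.7×746 = 39314 W
Losses = P_in − P_out = 43550 − 39314 = 4236 W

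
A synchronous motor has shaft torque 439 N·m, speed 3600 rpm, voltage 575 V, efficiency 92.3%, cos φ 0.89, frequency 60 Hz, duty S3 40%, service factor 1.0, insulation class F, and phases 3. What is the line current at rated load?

ω = 2π×3600/60 = 377 rad/s; P_out = τω = 439 × 377 = 165503 W
P_in = P_out / η = 165503 / 0.923 = 179310 W
I_L = P_in / (√3·V_L·cosφ) = 179310 / (1.732 × 575 × 0.89) = 202 A

202 A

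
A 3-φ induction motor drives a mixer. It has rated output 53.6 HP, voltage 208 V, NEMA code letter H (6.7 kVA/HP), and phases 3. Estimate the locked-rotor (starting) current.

S_LR = 6.7 × 53.6 = 359.12 kVA
I_LR = S_LR/(√3·V_L) = 359120/(1.732×208) = 997 A

997 A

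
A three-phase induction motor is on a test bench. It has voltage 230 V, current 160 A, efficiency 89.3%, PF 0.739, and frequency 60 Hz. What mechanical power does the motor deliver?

42.1 kW

P_in = √3·V·I·cosφ = 1.732 × 230 × 160 × 0.739 = 47102 W
P_out = η·P_in = 0.893 × 47102 = 42062 W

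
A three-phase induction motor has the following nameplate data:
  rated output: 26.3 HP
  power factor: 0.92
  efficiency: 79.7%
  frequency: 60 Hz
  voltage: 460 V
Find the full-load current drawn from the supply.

P_out = 26.3 × 746 = 19620 W
P_in = P_out / η = 19620 / 0.797 = 24617 W
I_L = P_in / (√3·V_L·cosφ) = 24617 / (1.732 × 460 × 0.92) = 33.6 A

33.6 A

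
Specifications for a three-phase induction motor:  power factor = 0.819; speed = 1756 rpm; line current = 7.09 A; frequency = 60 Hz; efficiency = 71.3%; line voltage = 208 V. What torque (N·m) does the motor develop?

P_in = √3·V·I·cosφ = 1.732 × 208 × 7.09 × 0.819 = 2092 W
P_out = η·P_in = 0.713 × 2092 = 1492 W
n = 1756 rpm
ω = 2π×1756/60 = 183.9 rad/s
τ = P_out/ω = 1492/183.9 = 8.11 N·m

8.11 N·m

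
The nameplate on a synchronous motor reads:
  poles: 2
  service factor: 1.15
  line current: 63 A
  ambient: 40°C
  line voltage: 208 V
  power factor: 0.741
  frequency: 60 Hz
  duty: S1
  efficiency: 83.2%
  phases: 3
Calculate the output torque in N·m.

P_in = √3·V·I·cosφ = 1.732 × 208 × 63 × 0.741 = 16818 W
P_out = η·P_in = 0.832 × 16818 = 13993 W
n = n_s = 120×60/2 = 3600 rpm (synchronous)
ω = 2π×3600/60 = 377 rad/s
τ = P_out/ω = 13993/377 = 37.1 N·m

37.1 N·m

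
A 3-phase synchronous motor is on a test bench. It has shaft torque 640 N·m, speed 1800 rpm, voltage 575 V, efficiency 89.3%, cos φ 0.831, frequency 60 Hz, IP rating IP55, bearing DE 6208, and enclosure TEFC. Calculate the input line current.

163 A

ω = 2π×1800/60 = 188.5 rad/s; P_out = τω = 640 × 188.5 = 120640 W
P_in = P_out / η = 120640 / 0.893 = 135095 W
I_L = P_in / (√3·V_L·cosφ) = 135095 / (1.732 × 575 × 0.831) = 163 A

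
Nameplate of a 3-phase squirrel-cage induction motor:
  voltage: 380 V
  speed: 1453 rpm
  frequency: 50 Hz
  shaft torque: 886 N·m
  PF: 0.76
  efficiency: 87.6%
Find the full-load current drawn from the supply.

308 A

ω = 2π×1453/60 = 152.2 rad/s; P_out = τω = 886 × 152.2 = 134849 W
P_in = P_out / η = 134849 / 0.876 = 153937 W
I_L = P_in / (√3·V_L·cosφ) = 153937 / (1.732 × 380 × 0.76) = 308 A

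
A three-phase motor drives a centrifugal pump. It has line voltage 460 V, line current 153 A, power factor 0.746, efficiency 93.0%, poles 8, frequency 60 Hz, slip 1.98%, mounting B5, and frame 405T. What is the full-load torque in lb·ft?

P_in = √3·V·I·cosφ = 1.732 × 460 × 153 × 0.746 = 90936 W
P_out = η·P_in = 0.93 × 90936 = 84570 W
n_s = 120×60/8 = 900 rpm; n = 900×(1−0.0198) = 882 rpm
ω = 2π×882/60 = 92.36 rad/s
τ = P_out/ω = 84570/92.36 = 915.7 N·m
In lb·ft: 915.7/1.356 = 675 lb·ft

675 lb·ft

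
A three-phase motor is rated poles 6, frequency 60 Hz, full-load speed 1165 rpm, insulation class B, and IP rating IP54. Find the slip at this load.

n_s = 120f/p = 120×60/6 = 1200 rpm
s = (n_s − n)/n_s = (1200 − 1165)/1200 = 0.0292

2.92 %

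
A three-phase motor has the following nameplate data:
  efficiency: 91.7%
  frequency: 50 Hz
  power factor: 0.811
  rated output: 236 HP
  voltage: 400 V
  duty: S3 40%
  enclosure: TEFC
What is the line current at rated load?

342 A

P_out = 236 × 746 = 176056 W
P_in = P_out / η = 176056 / 0.917 = 191991 W
I_L = P_in / (√3·V_L·cosφ) = 191991 / (1.732 × 400 × 0.811) = 342 A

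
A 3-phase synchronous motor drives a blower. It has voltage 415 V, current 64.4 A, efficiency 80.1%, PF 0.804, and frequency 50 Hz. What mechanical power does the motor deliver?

29.8 kW

P_in = √3·V·I·cosφ = 1.732 × 415 × 64.4 × 0.804 = 37217 W
P_out = η·P_in = 0.801 × 37217 = 29811 W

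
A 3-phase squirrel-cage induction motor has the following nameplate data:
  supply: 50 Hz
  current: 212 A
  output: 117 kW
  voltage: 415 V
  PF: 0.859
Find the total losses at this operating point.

13.9 kW

P_in = √3·V·I·cosφ = 1.732×415×212×0.859 = 130896 W
P_out = 117000 W
Losses = P_in − P_out = 130896 − 117000 = 13896 W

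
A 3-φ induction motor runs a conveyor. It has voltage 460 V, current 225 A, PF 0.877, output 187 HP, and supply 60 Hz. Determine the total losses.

P_in = √3·V·I·cosφ = 1.732×460×225×0.877 = 157213 W
P_out = 187×746 = 139502 W
Losses = P_in − P_out = 157213 − 139502 = 17711 W

17.7 kW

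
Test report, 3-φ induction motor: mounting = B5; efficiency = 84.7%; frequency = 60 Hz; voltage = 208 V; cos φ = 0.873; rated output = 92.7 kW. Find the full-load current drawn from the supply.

P_out = 92.7 kW = 92700 W
P_in = P_out / η = 92700 / 0.847 = 109445 W
I_L = P_in / (√3·V_L·cosφ) = 109445 / (1.732 × 208 × 0.873) = 348 A

348 A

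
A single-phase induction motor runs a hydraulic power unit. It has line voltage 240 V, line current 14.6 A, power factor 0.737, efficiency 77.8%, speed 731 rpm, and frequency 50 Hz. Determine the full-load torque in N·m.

26.2 N·m

P_in = V·I·cosφ = 240 × 14.6 × 0.737 = 2582 W
P_out = η·P_in = 0.778 × 2582 = 2009 W
n = 731 rpm
ω = 2π×731/60 = 76.55 rad/s
τ = P_out/ω = 2009/76.55 = 26.2 N·m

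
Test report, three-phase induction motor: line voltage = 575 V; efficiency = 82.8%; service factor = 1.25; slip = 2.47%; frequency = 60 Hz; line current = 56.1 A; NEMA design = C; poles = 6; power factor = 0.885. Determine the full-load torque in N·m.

334 N·m

P_in = √3·V·I·cosφ = 1.732 × 575 × 56.1 × 0.885 = 49445 W
P_out = η·P_in = 0.828 × 49445 = 40940 W
n_s = 120×60/6 = 1200 rpm; n = 1200×(1−0.0247) = 1170 rpm
ω = 2π×1170/60 = 122.5 rad/s
τ = P_out/ω = 40940/122.5 = 334 N·m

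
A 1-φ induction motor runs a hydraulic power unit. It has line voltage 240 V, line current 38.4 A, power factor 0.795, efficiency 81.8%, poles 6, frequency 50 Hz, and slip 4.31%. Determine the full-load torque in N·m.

59.8 N·m

P_in = V·I·cosφ = 240 × 38.4 × 0.795 = 7327 W
P_out = η·P_in = 0.818 × 7327 = 5993 W
n_s = 120×50/6 = 1000 rpm; n = 1000×(1−0.0431) = 957 rpm
ω = 2π×957/60 = 100.2 rad/s
τ = P_out/ω = 5993/100.2 = 59.8 N·m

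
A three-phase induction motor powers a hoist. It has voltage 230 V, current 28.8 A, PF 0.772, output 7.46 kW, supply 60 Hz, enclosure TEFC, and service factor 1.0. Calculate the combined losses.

1.4 kW

P_in = √3·V·I·cosφ = 1.732×230×28.8×0.772 = 8857 W
P_out = 7460 W
Losses = P_in − P_out = 8857 − 7460 = 1397 W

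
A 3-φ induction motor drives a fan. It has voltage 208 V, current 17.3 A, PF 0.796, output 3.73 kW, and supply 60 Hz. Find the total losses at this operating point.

1230 W

P_in = √3·V·I·cosφ = 1.732×208×17.3×0.796 = 4961 W
P_out = 3730 W
Losses = P_in − P_out = 4961 − 3730 = 1231 W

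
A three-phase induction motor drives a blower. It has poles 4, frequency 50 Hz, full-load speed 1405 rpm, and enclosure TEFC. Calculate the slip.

6.3 %

n_s = 120f/p = 120×50/4 = 1500 rpm
s = (n_s − n)/n_s = (1500 − 1405)/1500 = 0.0633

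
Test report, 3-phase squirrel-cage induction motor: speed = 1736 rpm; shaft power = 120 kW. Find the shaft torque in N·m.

ω = 2π × 1736/60 = 181.8 rad/s
τ = P/ω = 120000/181.8 = 660 N·m

660 N·m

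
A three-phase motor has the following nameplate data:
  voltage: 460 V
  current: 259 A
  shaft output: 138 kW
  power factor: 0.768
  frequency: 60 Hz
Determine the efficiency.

87.1 %

P_out = 138 kW = 138000 W
P_in = √3·V_L·I_L·cosφ = 1.732 × 460 × 259 × 0.768 = 158477 W
η = P_out / P_in = 138000 / 158477 = 0.871 = 87.1%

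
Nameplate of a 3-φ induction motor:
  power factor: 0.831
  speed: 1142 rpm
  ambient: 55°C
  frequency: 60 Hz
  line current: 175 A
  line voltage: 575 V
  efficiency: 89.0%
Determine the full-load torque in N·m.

P_in = √3·V·I·cosφ = 1.732 × 575 × 175 × 0.831 = 144829 W
P_out = η·P_in = 0.89 × 144829 = 128898 W
n = 1142 rpm
ω = 2π×1142/60 = 119.6 rad/s
τ = P_out/ω = 128898/119.6 = 1080 N·m

1080 N·m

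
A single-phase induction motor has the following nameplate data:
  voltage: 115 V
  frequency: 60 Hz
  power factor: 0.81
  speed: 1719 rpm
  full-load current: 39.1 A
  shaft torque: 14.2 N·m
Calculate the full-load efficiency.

ω = 2π × 1719/60 = 180 rad/s; P_out = τω = 14.2 × 180 = 2556 W
P_in = V·I·cosφ = 115 × 39.1 × 0.81 = 3642 W
η = P_out / P_in = 2556 / 3642 = 0.702 = 70.2%

70.2 %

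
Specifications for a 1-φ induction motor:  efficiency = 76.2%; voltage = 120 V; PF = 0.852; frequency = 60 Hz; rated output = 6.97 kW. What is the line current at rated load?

P_out = 6.97 kW = 6970 W
P_in = P_out / η = 6970 / 0.762 = 9147 W
I = P_in / (V·cosφ) = 9147 / (120 × 0.852) = 89.5 A

89.5 A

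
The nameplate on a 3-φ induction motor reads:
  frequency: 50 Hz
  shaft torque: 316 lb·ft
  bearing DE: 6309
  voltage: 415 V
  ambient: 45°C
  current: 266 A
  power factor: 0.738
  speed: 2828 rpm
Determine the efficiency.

τ = 316 lb·ft × 1.356 = 428.5 N·m
ω = 2π × 2828/60 = 296.1 rad/s; P_out = τω = 428.5 × 296.1 = 126879 W
P_in = √3·V_L·I_L·cosφ = 1.732 × 415 × 266 × 0.738 = 141102 W
η = P_out / P_in = 126879 / 141102 = 0.899 = 89.9%

89.9 %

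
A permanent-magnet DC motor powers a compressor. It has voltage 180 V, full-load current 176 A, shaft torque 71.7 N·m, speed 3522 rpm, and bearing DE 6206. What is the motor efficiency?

83.5 %

ω = 2π × 3522/60 = 368.8 rad/s; P_out = τω = 71.7 × 368.8 = 26443 W
P_in = V·I = 180 × 176 = 31680 W
η = P_out / P_in = 26443 / 31680 = 0.835 = 83.5%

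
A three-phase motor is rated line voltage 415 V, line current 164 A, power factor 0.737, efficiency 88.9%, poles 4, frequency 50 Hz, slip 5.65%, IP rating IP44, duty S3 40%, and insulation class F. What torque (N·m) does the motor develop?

P_in = √3·V·I·cosφ = 1.732 × 415 × 164 × 0.737 = 86878 W
P_out = η·P_in = 0.889 × 86878 = 77235 W
n_s = 120×50/4 = 1500 rpm; n = 1500×(1−0.0565) = 1415 rpm
ω = 2π×1415/60 = 148.2 rad/s
τ = P_out/ω = 77235/148.2 = 521 N·m

521 N·m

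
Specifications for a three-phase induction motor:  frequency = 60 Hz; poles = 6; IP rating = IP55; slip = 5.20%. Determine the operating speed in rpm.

n_s = 120f/p = 120×60/6 = 1200 rpm
n = n_s(1 − s) = 1200 × (1 − 0.052) = 1138 rpm

1138 rpm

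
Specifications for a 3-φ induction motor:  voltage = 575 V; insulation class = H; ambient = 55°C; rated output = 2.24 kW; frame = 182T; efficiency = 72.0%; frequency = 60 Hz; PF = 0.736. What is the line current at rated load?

4.24 A

P_out = 2.24 kW = 2240 W
P_in = P_out / η = 2240 / 0.720 = 3111 W
I_L = P_in / (√3·V_L·cosφ) = 3111 / (1.732 × 575 × 0.736) = 4.24 A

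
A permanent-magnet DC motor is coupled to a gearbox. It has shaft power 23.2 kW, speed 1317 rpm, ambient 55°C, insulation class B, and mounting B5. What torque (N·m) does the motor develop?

168 N·m

ω = 2π × 1317/60 = 137.9 rad/s
τ = P/ω = 23200/137.9 = 168 N·m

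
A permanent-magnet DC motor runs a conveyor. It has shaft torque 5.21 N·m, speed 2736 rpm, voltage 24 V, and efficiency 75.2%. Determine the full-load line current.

ω = 2π×2736/60 = 286.5 rad/s; P_out = τω = 5.21 × 286.5 = 1493 W
P_in = P_out / η = 1493 / 0.752 = 1985 W
I = P_in / V = 1985 / 24 = 82.7 A

82.7 A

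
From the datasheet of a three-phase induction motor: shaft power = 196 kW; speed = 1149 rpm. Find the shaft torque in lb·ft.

1200 lb·ft

ω = 2π × 1149/60 = 120.3 rad/s
τ = P/ω = 196000/120.3 = 1629 N·m
In lb·ft: 1629/1.356 = 1200 lb·ft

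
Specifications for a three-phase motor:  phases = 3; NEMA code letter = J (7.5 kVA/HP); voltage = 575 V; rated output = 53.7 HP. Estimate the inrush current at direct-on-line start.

404 A

S_LR = 7.5 × 53.7 = 402.75 kVA
I_LR = S_LR/(√3·V_L) = 402750/(1.732×575) = 404 A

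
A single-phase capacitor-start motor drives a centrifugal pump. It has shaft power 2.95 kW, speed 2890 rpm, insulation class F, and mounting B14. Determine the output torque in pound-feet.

ω = 2π × 2890/60 = 302.6 rad/s
τ = P/ω = 2950/302.6 = 9.749 N·m
In lb·ft: 9.749/1.356 = 7.19 lb·ft

7.19 lb·ft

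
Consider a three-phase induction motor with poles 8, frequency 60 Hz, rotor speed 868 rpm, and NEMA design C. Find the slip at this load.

3.56 %

n_s = 120f/p = 120×60/8 = 900 rpm
s = (n_s − n)/n_s = (900 − 868)/900 = 0.0356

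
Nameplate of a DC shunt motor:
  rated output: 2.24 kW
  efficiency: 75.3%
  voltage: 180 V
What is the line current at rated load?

16.5 A

P_out = 2.24 kW = 2240 W
P_in = P_out / η = 2240 / 0.753 = 2975 W
I = P_in / V = 2975 / 180 = 16.5 A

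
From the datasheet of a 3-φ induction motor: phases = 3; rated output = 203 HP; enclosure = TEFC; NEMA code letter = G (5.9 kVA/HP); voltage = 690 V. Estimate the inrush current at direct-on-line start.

1000 A

S_LR = 5.9 × 203 = 1197.7 kVA
I_LR = S_LR/(√3·V_L) = 1197700/(1.732×690) = 1000 A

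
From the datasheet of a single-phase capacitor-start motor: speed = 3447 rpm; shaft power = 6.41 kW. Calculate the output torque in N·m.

17.8 N·m

ω = 2π × 3447/60 = 361 rad/s
τ = P/ω = 6410/361 = 17.8 N·m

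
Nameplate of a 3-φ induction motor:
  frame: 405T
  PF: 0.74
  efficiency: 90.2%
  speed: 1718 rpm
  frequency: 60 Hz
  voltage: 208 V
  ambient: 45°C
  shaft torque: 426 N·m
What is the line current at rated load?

319 A

ω = 2π×1718/60 = 179.9 rad/s; P_out = τω = 426 × 179.9 = 76637 W
P_in = P_out / η = 76637 / 0.902 = 84963 W
I_L = P_in / (√3·V_L·cosφ) = 84963 / (1.732 × 208 × 0.74) = 319 A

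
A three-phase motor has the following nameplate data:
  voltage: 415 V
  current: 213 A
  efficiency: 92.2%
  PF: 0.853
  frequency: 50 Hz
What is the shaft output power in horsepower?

161 HP

P_in = √3·V·I·cosφ = 1.732 × 415 × 213 × 0.853 = 130594 W
P_out = η·P_in = 0.922 × 130594 = 120408 W
= 120408/746 = 161 HP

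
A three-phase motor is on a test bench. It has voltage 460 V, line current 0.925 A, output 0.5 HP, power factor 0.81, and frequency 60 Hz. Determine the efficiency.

62.5 %

P_out = 0.5 × 746 = 373 W
P_in = √3·V_L·I_L·cosφ = 1.732 × 460 × 0.925 × 0.81 = 597 W
η = P_out / P_in = 373 / 597 = 0.625 = 62.5%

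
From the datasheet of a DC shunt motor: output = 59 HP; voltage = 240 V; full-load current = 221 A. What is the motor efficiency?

83.0 %

P_out = 59 × 746 = 44014 W
P_in = V·I = 240 × 221 = 53040 W
η = P_out / P_in = 44014 / 53040 = 0.830 = 83.0%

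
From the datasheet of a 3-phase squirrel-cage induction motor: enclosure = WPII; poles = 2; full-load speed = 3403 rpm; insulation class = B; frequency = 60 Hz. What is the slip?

n_s = 120f/p = 120×60/2 = 3600 rpm
s = (n_s − n)/n_s = (3600 − 3403)/3600 = 0.0547

5.5 %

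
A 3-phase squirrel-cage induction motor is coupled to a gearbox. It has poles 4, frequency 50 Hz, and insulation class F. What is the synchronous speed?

n_s = 120f/p = 120×50/4 = 1500 rpm

1500 rpm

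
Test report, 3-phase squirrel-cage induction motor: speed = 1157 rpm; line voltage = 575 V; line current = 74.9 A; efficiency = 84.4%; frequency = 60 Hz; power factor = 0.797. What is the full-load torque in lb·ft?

305 lb·ft

P_in = √3·V·I·cosφ = 1.732 × 575 × 74.9 × 0.797 = 59451 W
P_out = η·P_in = 0.844 × 59451 = 50177 W
n = 1157 rpm
ω = 2π×1157/60 = 121.2 rad/s
τ = P_out/ω = 50177/121.2 = 414 N·m
In lb·ft: 414/1.356 = 305 lb·ft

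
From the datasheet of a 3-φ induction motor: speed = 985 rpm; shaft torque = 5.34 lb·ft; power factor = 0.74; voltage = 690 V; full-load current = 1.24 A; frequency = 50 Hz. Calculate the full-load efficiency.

τ = 5.34 lb·ft × 1.356 = 7.241 N·m
ω = 2π × 985/60 = 103.1 rad/s; P_out = τω = 7.241 × 103.1 = 747 W
P_in = √3·V_L·I_L·cosφ = 1.732 × 690 × 1.24 × 0.74 = 1097 W
η = P_out / P_in = 747 / 1097 = 0.681 = 68.1%

68.1 %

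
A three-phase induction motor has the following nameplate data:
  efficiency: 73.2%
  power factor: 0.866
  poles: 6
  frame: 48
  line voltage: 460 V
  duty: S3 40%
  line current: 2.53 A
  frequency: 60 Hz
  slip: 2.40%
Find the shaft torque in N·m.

P_in = √3·V·I·cosφ = 1.732 × 460 × 2.53 × 0.866 = 1746 W
P_out = η·P_in = 0.732 × 1746 = 1278 W
n_s = 120×60/6 = 1200 rpm; n = 1200×(1−0.024) = 1171 rpm
ω = 2π×1171/60 = 122.6 rad/s
τ = P_out/ω = 1278/122.6 = 10.4 N·m

10.4 N·m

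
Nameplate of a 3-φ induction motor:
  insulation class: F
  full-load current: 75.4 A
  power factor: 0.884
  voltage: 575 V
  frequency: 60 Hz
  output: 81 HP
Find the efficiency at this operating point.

91.0 %

P_out = 81 × 746 = 60426 W
P_in = √3·V_L·I_L·cosφ = 1.732 × 575 × 75.4 × 0.884 = 66380 W
η = P_out / P_in = 60426 / 66380 = 0.910 = 91.0%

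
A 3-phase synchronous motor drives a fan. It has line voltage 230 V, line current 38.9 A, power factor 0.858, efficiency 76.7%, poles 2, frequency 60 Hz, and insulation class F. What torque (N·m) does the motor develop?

P_in = √3·V·I·cosφ = 1.732 × 230 × 38.9 × 0.858 = 13296 W
P_out = η·P_in = 0.767 × 13296 = 10198 W
n = n_s = 120×60/2 = 3600 rpm (synchronous)
ω = 2π×3600/60 = 377 rad/s
τ = P_out/ω = 10198/377 = 27.1 N·m

27.1 N·m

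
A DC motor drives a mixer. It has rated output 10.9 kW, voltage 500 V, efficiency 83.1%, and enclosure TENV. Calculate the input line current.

26.2 A

P_out = 10.9 kW = 10900 W
P_in = P_out / η = 10900 / 0.831 = 13117 W
I = P_in / V = 13117 / 500 = 26.2 A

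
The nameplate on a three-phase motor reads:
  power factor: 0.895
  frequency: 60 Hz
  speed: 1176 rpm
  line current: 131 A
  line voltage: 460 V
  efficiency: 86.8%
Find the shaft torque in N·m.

658 N·m

P_in = √3·V·I·cosφ = 1.732 × 460 × 131 × 0.895 = 93411 W
P_out = η·P_in = 0.868 × 93411 = 81081 W
n = 1176 rpm
ω = 2π×1176/60 = 123.2 rad/s
τ = P_out/ω = 81081/123.2 = 658 N·m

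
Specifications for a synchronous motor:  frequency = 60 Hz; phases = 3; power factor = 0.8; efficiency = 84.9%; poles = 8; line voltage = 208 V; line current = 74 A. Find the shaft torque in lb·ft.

P_in = √3·V·I·cosφ = 1.732 × 208 × 74 × 0.8 = 21327 W
P_out = η·P_in = 0.849 × 21327 = 18107 W
n = n_s = 120×60/8 = 900 rpm (synchronous)
ω = 2π×900/60 = 94.25 rad/s
τ = P_out/ω = 18107/94.25 = 192.1 N·m
In lb·ft: 192.1/1.356 = 142 lb·ft

142 lb·ft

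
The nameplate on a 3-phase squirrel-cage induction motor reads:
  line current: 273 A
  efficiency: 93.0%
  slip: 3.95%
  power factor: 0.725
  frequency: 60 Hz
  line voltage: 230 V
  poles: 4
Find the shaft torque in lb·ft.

P_in = √3·V·I·cosφ = 1.732 × 230 × 273 × 0.725 = 78845 W
P_out = η·P_in = 0.93 × 78845 = 73326 W
n_s = 120×60/4 = 1800 rpm; n = 1800×(1−0.0395) = 1729 rpm
ω = 2π×1729/60 = 181.1 rad/s
τ = P_out/ω = 73326/181.1 = 404.9 N·m
In lb·ft: 404.9/1.356 = 299 lb·ft

299 lb·ft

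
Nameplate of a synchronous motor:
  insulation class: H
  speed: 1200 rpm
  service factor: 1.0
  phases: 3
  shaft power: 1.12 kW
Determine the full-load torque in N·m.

8.91 N·m

ω = 2π × 1200/60 = 125.7 rad/s
τ = P/ω = 1120/125.7 = 8.91 N·m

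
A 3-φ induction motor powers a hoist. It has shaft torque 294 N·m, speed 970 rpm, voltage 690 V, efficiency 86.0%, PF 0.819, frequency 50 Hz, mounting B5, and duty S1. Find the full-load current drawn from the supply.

ω = 2π×970/60 = 101.6 rad/s; P_out = τω = 294 × 101.6 = 29870 W
P_in = P_out / η = 29870 / 0.860 = 34733 W
I_L = P_in / (√3·V_L·cosφ) = 34733 / (1.732 × 690 × 0.819) = 35.5 A

35.5 A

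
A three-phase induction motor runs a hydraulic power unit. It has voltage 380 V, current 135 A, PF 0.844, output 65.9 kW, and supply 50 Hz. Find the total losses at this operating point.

P_in = √3·V·I·cosφ = 1.732×380×135×0.844 = 74991 W
P_out = 65900 W
Losses = P_in − P_out = 74991 − 65900 = 9091 W

9090 W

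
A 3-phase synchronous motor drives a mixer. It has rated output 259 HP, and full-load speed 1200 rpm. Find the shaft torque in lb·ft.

P_out = 259 × 746 = 193214 W
ω = 2π × 1200/60 = 125.7 rad/s
τ = P_out/ω = 193214/125.7 = 1537 N·m
In lb·ft: 1537/1.356 = 1130 lb·ft

1130 lb·ft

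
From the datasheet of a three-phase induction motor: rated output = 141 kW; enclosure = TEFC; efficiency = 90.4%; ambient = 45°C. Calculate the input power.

156 kW

P_out = 141000 W
P_in = P_out/η = 141000/0.904 = 155973 W = 156 kW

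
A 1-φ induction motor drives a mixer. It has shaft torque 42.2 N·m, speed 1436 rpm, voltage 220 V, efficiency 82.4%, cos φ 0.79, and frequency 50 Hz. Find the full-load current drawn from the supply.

44.3 A

ω = 2π×1436/60 = 150.4 rad/s; P_out = τω = 42.2 × 150.4 = 6347 W
P_in = P_out / η = 6347 / 0.824 = 7703 W
I = P_in / (V·cosφ) = 7703 / (220 × 0.79) = 44.3 A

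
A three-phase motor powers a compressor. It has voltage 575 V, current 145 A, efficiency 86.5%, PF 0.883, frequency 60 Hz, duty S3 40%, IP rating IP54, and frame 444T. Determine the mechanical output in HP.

148 HP

P_in = √3·V·I·cosφ = 1.732 × 575 × 145 × 0.883 = 127510 W
P_out = η·P_in = 0.865 × 127510 = 110296 W
= 110296/746 = 148 HP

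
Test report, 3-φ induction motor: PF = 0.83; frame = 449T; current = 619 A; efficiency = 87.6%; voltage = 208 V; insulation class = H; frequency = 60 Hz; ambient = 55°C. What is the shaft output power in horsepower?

P_in = √3·V·I·cosφ = 1.732 × 208 × 619 × 0.83 = 185089 W
P_out = η·P_in = 0.876 × 185089 = 162138 W
= 162138/746 = 217 HP

217 HP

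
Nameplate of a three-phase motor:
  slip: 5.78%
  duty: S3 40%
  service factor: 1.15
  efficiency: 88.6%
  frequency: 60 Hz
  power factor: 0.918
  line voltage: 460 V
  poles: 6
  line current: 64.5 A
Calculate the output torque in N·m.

P_in = √3·V·I·cosφ = 1.732 × 460 × 64.5 × 0.918 = 47175 W
P_out = η·P_in = 0.886 × 47175 = 41797 W
n_s = 120×60/6 = 1200 rpm; n = 1200×(1−0.0578) = 1131 rpm
ω = 2π×1131/60 = 118.4 rad/s
τ = P_out/ω = 41797/118.4 = 353 N·m

353 N·m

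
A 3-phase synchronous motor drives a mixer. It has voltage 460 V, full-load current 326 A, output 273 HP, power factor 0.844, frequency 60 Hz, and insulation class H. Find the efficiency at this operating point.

92.9 %

P_out = 273 × 746 = 203658 W
P_in = √3·V_L·I_L·cosφ = 1.732 × 460 × 326 × 0.844 = 219213 W
η = P_out / P_in = 203658 / 219213 = 0.929 = 92.9%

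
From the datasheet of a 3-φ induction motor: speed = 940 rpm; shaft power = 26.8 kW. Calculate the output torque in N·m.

ω = 2π × 940/60 = 98.44 rad/s
τ = P/ω = 26800/98.44 = 272 N·m

272 N·m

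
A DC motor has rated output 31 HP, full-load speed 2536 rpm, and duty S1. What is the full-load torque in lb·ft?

P_out = 31 × 746 = 23126 W
ω = 2π × 2536/60 = 265.6 rad/s
τ = P_out/ω = 23126/265.6 = 87.07 N·m
In lb·ft: 87.07/1.356 = 64.2 lb·ft

64.2 lb·ft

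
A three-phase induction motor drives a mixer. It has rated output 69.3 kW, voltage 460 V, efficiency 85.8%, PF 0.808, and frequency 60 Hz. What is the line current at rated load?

125 A

P_out = 69.3 kW = 69300 W
P_in = P_out / η = 69300 / 0.858 = 80769 W
I_L = P_in / (√3·V_L·cosφ) = 80769 / (1.732 × 460 × 0.808) = 125 A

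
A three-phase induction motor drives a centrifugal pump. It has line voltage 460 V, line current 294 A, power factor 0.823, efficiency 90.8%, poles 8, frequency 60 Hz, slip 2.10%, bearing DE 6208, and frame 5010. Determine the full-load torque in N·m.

P_in = √3·V·I·cosφ = 1.732 × 460 × 294 × 0.823 = 192776 W
P_out = η·P_in = 0.908 × 192776 = 175041 W
n_s = 120×60/8 = 900 rpm; n = 900×(1−0.021) = 881 rpm
ω = 2π×881/60 = 92.26 rad/s
τ = P_out/ω = 175041/92.26 = 1900 N·m

1900 N·m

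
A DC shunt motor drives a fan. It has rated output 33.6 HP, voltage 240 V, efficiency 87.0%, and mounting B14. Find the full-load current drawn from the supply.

P_out = 33.6 × 746 = 25066 W
P_in = P_out / η = 25066 / 0.870 = 28811 W
I = P_in / V = 28811 / 240 = 120 A

120 A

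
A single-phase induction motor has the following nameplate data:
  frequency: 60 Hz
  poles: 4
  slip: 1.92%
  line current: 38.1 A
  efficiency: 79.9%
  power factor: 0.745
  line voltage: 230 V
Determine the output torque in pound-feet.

20.8 lb·ft

P_in = V·I·cosφ = 230 × 38.1 × 0.745 = 6528 W
P_out = η·P_in = 0.799 × 6528 = 5216 W
n_s = 120×60/4 = 1800 rpm; n = 1800×(1−0.0192) = 1765 rpm
ω = 2π×1765/60 = 184.8 rad/s
τ = P_out/ω = 5216/184.8 = 28.23 N·m
In lb·ft: 28.23/1.356 = 20.8 lb·ft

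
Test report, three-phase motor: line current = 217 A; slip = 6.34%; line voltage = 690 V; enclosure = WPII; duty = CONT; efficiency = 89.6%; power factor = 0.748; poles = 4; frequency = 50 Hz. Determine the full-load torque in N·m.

1180 N·m

P_in = √3·V·I·cosφ = 1.732 × 690 × 217 × 0.748 = 193981 W
P_out = η·P_in = 0.896 × 193981 = 173807 W
n_s = 120×50/4 = 1500 rpm; n = 1500×(1−0.0634) = 1405 rpm
ω = 2π×1405/60 = 147.1 rad/s
τ = P_out/ω = 173807/147.1 = 1180 N·m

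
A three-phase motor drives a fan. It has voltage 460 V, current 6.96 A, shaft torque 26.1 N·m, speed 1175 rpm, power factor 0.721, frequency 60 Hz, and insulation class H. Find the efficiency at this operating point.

80.3 %

ω = 2π × 1175/60 = 123 rad/s; P_out = τω = 26.1 × 123 = 3210 W
P_in = √3·V_L·I_L·cosφ = 1.732 × 460 × 6.96 × 0.721 = 3998 W
η = P_out / P_in = 3210 / 3998 = 0.803 = 80.3%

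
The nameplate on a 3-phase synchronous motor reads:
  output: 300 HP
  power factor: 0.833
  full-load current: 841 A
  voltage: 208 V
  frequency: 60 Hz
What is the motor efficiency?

P_out = 300 × 746 = 223800 W
P_in = √3·V_L·I_L·cosφ = 1.732 × 208 × 841 × 0.833 = 252378 W
η = P_out / P_in = 223800 / 252378 = 0.887 = 88.7%

88.7 %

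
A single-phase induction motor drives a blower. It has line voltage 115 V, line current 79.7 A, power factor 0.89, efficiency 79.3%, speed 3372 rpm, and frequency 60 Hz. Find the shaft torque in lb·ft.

13.5 lb·ft

P_in = V·I·cosφ = 115 × 79.7 × 0.89 = 8157 W
P_out = η·P_in = 0.793 × 8157 = 6469 W
n = 3372 rpm
ω = 2π×3372/60 = 353.1 rad/s
τ = P_out/ω = 6469/353.1 = 18.32 N·m
In lb·ft: 18.32/1.356 = 13.5 lb·ft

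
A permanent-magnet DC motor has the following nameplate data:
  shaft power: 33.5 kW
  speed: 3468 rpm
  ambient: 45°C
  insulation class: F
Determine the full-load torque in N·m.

92.2 N·m

ω = 2π × 3468/60 = 363.2 rad/s
τ = P/ω = 33500/363.2 = 92.2 N·m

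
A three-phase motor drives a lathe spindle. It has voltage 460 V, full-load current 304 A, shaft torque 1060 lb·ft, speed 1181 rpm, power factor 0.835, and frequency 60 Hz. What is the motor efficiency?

τ = 1060 lb·ft × 1.356 = 1437 N·m
ω = 2π × 1181/60 = 123.7 rad/s; P_out = τω = 1437 × 123.7 = 177757 W
P_in = √3·V_L·I_L·cosφ = 1.732 × 460 × 304 × 0.835 = 202239 W
η = P_out / P_in = 177757 / 202239 = 0.879 = 87.9%

87.9 %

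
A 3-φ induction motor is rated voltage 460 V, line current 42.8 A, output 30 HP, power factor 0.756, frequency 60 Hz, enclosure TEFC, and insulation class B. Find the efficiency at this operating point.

P_out = 30 × 746 = 22380 W
P_in = √3·V_L·I_L·cosφ = 1.732 × 460 × 42.8 × 0.756 = 25779 W
η = P_out / P_in = 22380 / 25779 = 0.868 = 86.8%

86.8 %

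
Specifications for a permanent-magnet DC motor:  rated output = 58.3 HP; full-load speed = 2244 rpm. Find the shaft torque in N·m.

185 N·m

P_out = 58.3 × 746 = 43492 W
ω = 2π × 2244/60 = 235 rad/s
τ = P_out/ω = 43492/235 = 185 N·m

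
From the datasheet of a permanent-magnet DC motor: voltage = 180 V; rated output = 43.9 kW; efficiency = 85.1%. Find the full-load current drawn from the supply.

P_out = 43.9 kW = 43900 W
P_in = P_out / η = 43900 / 0.851 = 51586 W
I = P_in / V = 51586 / 180 = 287 A

287 A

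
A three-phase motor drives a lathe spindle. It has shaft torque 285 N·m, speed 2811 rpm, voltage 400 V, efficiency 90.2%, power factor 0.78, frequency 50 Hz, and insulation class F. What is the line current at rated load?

ω = 2π×2811/60 = 294.4 rad/s; P_out = τω = 285 × 294.4 = 83904 W
P_in = P_out / η = 83904 / 0.902 = 93020 W
I_L = P_in / (√3·V_L·cosφ) = 93020 / (1.732 × 400 × 0.78) = 172 A

172 A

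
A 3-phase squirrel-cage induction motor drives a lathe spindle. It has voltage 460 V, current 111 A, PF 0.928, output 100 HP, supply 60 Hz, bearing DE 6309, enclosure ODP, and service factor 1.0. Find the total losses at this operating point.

P_in = √3·V·I·cosφ = 1.732×460×111×0.928 = 82069 W
P_out = 100×746 = 74600 W
Losses = P_in − P_out = 82069 − 74600 = 7469 W

7470 W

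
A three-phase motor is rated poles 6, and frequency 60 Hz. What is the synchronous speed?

n_s = 120f/p = 120×60/6 = 1200 rpm

1200 rpm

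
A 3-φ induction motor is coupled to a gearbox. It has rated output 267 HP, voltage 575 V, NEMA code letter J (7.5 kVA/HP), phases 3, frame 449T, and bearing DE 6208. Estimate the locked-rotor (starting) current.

2010 A

S_LR = 7.5 × 267 = 2002.5 kVA
I_LR = S_LR/(√3·V_L) = 2002500/(1.732×575) = 2010 A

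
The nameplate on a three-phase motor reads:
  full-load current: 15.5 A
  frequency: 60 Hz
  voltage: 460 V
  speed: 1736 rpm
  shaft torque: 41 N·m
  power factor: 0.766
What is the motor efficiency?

ω = 2π × 1736/60 = 181.8 rad/s; P_out = τω = 41 × 181.8 = 7454 W
P_in = √3·V_L·I_L·cosφ = 1.732 × 460 × 15.5 × 0.766 = 9459 W
η = P_out / P_in = 7454 / 9459 = 0.788 = 78.8%

78.8 %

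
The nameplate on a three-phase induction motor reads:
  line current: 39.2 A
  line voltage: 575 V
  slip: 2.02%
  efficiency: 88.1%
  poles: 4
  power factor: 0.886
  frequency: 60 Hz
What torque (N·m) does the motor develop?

P_in = √3·V·I·cosφ = 1.732 × 575 × 39.2 × 0.886 = 34589 W
P_out = η·P_in = 0.881 × 34589 = 30473 W
n_s = 120×60/4 = 1800 rpm; n = 1800×(1−0.0202) = 1764 rpm
ω = 2π×1764/60 = 184.7 rad/s
τ = P_out/ω = 30473/184.7 = 165 N·m

165 N·m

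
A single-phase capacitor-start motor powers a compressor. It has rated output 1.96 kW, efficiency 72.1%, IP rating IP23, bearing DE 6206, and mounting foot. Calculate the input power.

P_out = 1960 W
P_in = P_out/η = 1960/0.721 = 2718 W = 2.72 kW

2.72 kW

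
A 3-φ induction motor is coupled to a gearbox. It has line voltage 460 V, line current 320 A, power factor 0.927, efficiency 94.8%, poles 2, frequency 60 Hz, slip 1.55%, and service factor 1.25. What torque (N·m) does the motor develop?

P_in = √3·V·I·cosφ = 1.732 × 460 × 320 × 0.927 = 236339 W
P_out = η·P_in = 0.948 × 236339 = 224049 W
n_s = 120×60/2 = 3600 rpm; n = 3600×(1−0.0155) = 3544 rpm
ω = 2π×3544/60 = 371.1 rad/s
τ = P_out/ω = 224049/371.1 = 604 N·m

604 N·m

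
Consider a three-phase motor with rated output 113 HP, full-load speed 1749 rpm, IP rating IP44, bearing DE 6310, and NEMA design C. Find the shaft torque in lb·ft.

P_out = 113 × 746 = 84298 W
ω = 2π × 1749/60 = 183.2 rad/s
τ = P_out/ω = 84298/183.2 = 460.1 N·m
In lb·ft: 460.1/1.356 = 339 lb·ft

339 lb·ft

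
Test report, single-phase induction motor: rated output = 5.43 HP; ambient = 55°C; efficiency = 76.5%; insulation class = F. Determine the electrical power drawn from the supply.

5.3 kW

P_out = 5.43 × 746 = 4051 W
P_in = P_out/η = 4051/0.765 = 5295 W = 5.3 kW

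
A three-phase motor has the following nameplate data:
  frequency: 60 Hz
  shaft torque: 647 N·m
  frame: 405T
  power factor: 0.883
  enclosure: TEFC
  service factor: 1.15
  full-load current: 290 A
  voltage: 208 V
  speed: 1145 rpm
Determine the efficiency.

ω = 2π × 1145/60 = 119.9 rad/s; P_out = τω = 647 × 119.9 = 77575 W
P_in = √3·V_L·I_L·cosφ = 1.732 × 208 × 290 × 0.883 = 92251 W
η = P_out / P_in = 77575 / 92251 = 0.841 = 84.1%

84.1 %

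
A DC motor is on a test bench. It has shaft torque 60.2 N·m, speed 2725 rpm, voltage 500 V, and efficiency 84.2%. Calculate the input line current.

40.8 A

ω = 2π×2725/60 = 285.4 rad/s; P_out = τω = 60.2 × 285.4 = 17181 W
P_in = P_out / η = 17181 / 0.842 = 20405 W
I = P_in / V = 20405 / 500 = 40.8 A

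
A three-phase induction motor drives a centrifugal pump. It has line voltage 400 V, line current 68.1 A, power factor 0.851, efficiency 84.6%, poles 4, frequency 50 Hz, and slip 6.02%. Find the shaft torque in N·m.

230 N·m

P_in = √3·V·I·cosφ = 1.732 × 400 × 68.1 × 0.851 = 40150 W
P_out = η·P_in = 0.846 × 40150 = 33967 W
n_s = 120×50/4 = 1500 rpm; n = 1500×(1−0.0602) = 1410 rpm
ω = 2π×1410/60 = 147.7 rad/s
τ = P_out/ω = 33967/147.7 = 230 N·m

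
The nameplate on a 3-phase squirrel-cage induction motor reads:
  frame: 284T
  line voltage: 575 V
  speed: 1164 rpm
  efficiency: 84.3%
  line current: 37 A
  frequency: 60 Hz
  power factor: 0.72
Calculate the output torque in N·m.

P_in = √3·V·I·cosφ = 1.732 × 575 × 37 × 0.72 = 26531 W
P_out = η·P_in = 0.843 × 26531 = 22366 W
n = 1164 rpm
ω = 2π×1164/60 = 121.9 rad/s
τ = P_out/ω = 22366/121.9 = 183 N·m

183 N·m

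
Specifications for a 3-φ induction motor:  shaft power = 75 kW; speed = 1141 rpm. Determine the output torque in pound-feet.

463 lb·ft

ω = 2π × 1141/60 = 119.5 rad/s
τ = P/ω = 75000/119.5 = 627.6 N·m
In lb·ft: 627.6/1.356 = 463 lb·ft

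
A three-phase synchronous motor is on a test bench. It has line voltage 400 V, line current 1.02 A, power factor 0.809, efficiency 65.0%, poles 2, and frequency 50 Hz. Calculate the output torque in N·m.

1.18 N·m

P_in = √3·V·I·cosφ = 1.732 × 400 × 1.02 × 0.809 = 572 W
P_out = η·P_in = 0.65 × 572 = 372 W
n = n_s = 120×50/2 = 3000 rpm (synchronous)
ω = 2π×3000/60 = 314.2 rad/s
τ = P_out/ω = 372/314.2 = 1.18 N·m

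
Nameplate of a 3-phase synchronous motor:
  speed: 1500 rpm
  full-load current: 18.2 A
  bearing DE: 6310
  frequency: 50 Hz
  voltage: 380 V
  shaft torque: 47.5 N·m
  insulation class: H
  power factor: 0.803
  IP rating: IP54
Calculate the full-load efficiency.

77.6 %

ω = 2π × 1500/60 = 157.1 rad/s; P_out = τω = 47.5 × 157.1 = 7462 W
P_in = √3·V_L·I_L·cosφ = 1.732 × 380 × 18.2 × 0.803 = 9619 W
η = P_out / P_in = 7462 / 9619 = 0.776 = 77.6%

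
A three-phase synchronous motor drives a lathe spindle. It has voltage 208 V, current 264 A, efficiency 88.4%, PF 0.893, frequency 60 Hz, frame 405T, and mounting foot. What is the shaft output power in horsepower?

P_in = √3·V·I·cosφ = 1.732 × 208 × 264 × 0.893 = 84931 W
P_out = η·P_in = 0.884 × 84931 = 75079 W
= 75079/746 = 101 HP

101 HP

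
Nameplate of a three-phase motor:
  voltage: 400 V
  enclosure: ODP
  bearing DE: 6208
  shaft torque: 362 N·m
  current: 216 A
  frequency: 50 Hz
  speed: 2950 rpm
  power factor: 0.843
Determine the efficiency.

88.6 %

ω = 2π × 2950/60 = 308.9 rad/s; P_out = τω = 362 × 308.9 = 111822 W
P_in = √3·V_L·I_L·cosφ = 1.732 × 400 × 216 × 0.843 = 126151 W
η = P_out / P_in = 111822 / 126151 = 0.886 = 88.6%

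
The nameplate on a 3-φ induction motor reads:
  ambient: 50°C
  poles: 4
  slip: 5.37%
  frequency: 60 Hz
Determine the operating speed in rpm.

1703 rpm

n_s = 120f/p = 120×60/4 = 1800 rpm
n = n_s(1 − s) = 1800 × (1 − 0.0537) = 1703 rpm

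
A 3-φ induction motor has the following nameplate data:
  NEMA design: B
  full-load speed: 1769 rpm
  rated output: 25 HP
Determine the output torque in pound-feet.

P_out = 25 × 746 = 18650 W
ω = 2π × 1769/60 = 185.2 rad/s
τ = P_out/ω = 18650/185.2 = 100.7 N·m
In lb·ft: 100.7/1.356 = 74.3 lb·ft

74.3 lb·ft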